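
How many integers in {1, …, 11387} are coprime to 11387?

Factor: 11387 = 59 · 193.
φ(11387) = (59−1) · (193−1) = 58 · 192 = 11136.

11136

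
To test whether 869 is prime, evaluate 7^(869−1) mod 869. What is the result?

7^1 ≡ 7 (mod 869)
7^2 ≡ 7^2 = 49 ≡ 49 (mod 869)
7^4 ≡ 49^2 = 2401 ≡ 663 (mod 869)
7^8 ≡ 663^2 = 439569 ≡ 724 (mod 869)
7^16 ≡ 724^2 = 524176 ≡ 169 (mod 869)
7^32 ≡ 169^2 = 28561 ≡ 753 (mod 869)
7^64 ≡ 753^2 = 567009 ≡ 421 (mod 869)
7^128 ≡ 421^2 = 177241 ≡ 834 (mod 869)
7^256 ≡ 834^2 = 695556 ≡ 356 (mod 869)
7^512 ≡ 356^2 = 126736 ≡ 731 (mod 869)
868 = 512 + 256 + 64 + 32 + 4 in binary powers of 2.
So 7^868 ≡ 731 · 356 · 421 · 753 · 663 ≡ 163 (mod 869).
Since 163 ≠ 1, base 7 is a Fermat witness: 869 is composite.

163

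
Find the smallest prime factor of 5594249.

61

5594249 is odd.
Digit sum 38, not divisible by 3.
Ends in 9: not divisible by 5.
7: 5594249 = 7·799178 + 3
11: 5594249 = 11·508568 + 1
13: 5594249 = 13·430326 + 11
17: 5594249 = 17·329073 + 8
19: 5594249 = 19·294434 + 3
23: 5594249 = 23·243228 + 5
29: 5594249 = 29·192905 + 4
31: 5594249 = 31·180459 + 20
37: 5594249 = 37·151195 + 34
41: 5594249 = 41·136445 + 4
43: 5594249 = 43·130098 + 35
47: 5594249 = 47·119026 + 27
53: 5594249 = 53·105551 + 46
59: 5594249 = 59·94817 + 46
61: 5594249 = 61·91709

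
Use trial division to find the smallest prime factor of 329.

329 is odd.
Digit sum 14, not divisible by 3.
Ends in 9: not divisible by 5.
7: 329 = 7·47

7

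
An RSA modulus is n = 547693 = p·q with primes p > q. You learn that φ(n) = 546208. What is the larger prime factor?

809

φ(n) = (p−1)(q−1) = n − (p+q) + 1, so p + q = 547693 − 546208 + 1 = 1486.
p and q are the roots of t² − 1486t + 547693 = 0.
Discriminant: 1486² − 4·547693 = 2208196 − 2190772 = 17424; √17424 = 132.
q = (1486 − 132)/2 = 677, p = (1486 + 132)/2 = 809.
Check: 677 · 809 = 547693.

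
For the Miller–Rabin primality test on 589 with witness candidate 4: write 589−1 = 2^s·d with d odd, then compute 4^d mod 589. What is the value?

589 − 1 = 588 = 2^2 · 147, so d = 147.
4^1 ≡ 4 (mod 589)
4^2 ≡ 4^2 = 16 ≡ 16 (mod 589)
4^4 ≡ 16^2 = 256 ≡ 256 (mod 589)
4^8 ≡ 256^2 = 65536 ≡ 157 (mod 589)
4^16 ≡ 157^2 = 24649 ≡ 500 (mod 589)
4^32 ≡ 500^2 = 250000 ≡ 264 (mod 589)
4^64 ≡ 264^2 = 69696 ≡ 194 (mod 589)
4^128 ≡ 194^2 = 37636 ≡ 529 (mod 589)
147 = 128 + 16 + 2 + 1 in binary powers of 2.
So 4^147 ≡ 529 · 500 · 16 · 4 ≡ 140 (mod 589).
Squaring chain: 140 → 163; never reaches −1, so base 4 is a Miller–Rabin witness that 589 is composite.

140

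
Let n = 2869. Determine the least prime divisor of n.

2869 is odd.
Digit sum 25, not divisible by 3.
Ends in 9: not divisible by 5.
7: 2869 = 7·409 + 6
11: 2869 = 11·260 + 9
13: 2869 = 13·220 + 9
17: 2869 = 17·168 + 13
19: 2869 = 19·151

19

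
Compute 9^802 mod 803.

9^1 ≡ 9 (mod 803)
9^2 ≡ 9^2 = 81 ≡ 81 (mod 803)
9^4 ≡ 81^2 = 6561 ≡ 137 (mod 803)
9^8 ≡ 137^2 = 18769 ≡ 300 (mod 803)
9^16 ≡ 300^2 = 90000 ≡ 64 (mod 803)
9^32 ≡ 64^2 = 4096 ≡ 81 (mod 803)
9^64 ≡ 81^2 = 6561 ≡ 137 (mod 803)
9^128 ≡ 137^2 = 18769 ≡ 300 (mod 803)
9^256 ≡ 300^2 = 90000 ≡ 64 (mod 803)
9^512 ≡ 64^2 = 4096 ≡ 81 (mod 803)
802 = 512 + 256 + 32 + 2 in binary powers of 2.
So 9^802 ≡ 81 · 64 · 81 · 81 ≡ 356 (mod 803).
Since 356 ≠ 1, base 9 is a Fermat witness: 803 is composite.

356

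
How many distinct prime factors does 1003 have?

1003 = 17 · 59
1003 = 17 · 59, which has 2 distinct prime factors.

2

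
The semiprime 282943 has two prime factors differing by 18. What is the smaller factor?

Since p = q + 18, we have 282943 = q(q + 18), so q² + 18q − 282943 = 0.
Discriminant: 18² + 4·282943 = 324 + 1131772 = 1132096; √1132096 = 1064.
q = (−18 + 1064)/2 = 523, and p = q + 18 = 541.
Check: 523 · 541 = 282943.

523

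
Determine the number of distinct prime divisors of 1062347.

1062347 = 11 · 96577
96577 = 13 · 7429
7429 = 17 · 437
437 = 19 · 23
1062347 = 11 · 13 · 17 · 19 · 23, which has 5 distinct prime factors.

5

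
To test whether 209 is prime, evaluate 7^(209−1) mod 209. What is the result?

7^1 ≡ 7 (mod 209)
7^2 ≡ 7^2 = 49 ≡ 49 (mod 209)
7^4 ≡ 49^2 = 2401 ≡ 102 (mod 209)
7^8 ≡ 102^2 = 10404 ≡ 163 (mod 209)
7^16 ≡ 163^2 = 26569 ≡ 26 (mod 209)
7^32 ≡ 26^2 = 676 ≡ 49 (mod 209)
7^64 ≡ 49^2 = 2401 ≡ 102 (mod 209)
7^128 ≡ 102^2 = 10404 ≡ 163 (mod 209)
208 = 128 + 64 + 16 in binary powers of 2.
So 7^208 ≡ 163 · 102 · 26 ≡ 64 (mod 209).
Since 64 ≠ 1, base 7 is a Fermat witness: 209 is composite.

64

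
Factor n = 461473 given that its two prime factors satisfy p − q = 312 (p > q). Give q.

Since p = q + 312, we have 461473 = q(q + 312), so q² + 312q − 461473 = 0.
Discriminant: 312² + 4·461473 = 97344 + 1845892 = 1943236; √1943236 = 1394.
q = (−312 + 1394)/2 = 541, and p = q + 312 = 853.
Check: 541 · 853 = 461473.

541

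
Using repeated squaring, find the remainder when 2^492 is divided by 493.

373

2^1 ≡ 2 (mod 493)
2^2 ≡ 2^2 = 4 ≡ 4 (mod 493)
2^4 ≡ 4^2 = 16 ≡ 16 (mod 493)
2^8 ≡ 16^2 = 256 ≡ 256 (mod 493)
2^16 ≡ 256^2 = 65536 ≡ 460 (mod 493)
2^32 ≡ 460^2 = 211600 ≡ 103 (mod 493)
2^64 ≡ 103^2 = 10609 ≡ 256 (mod 493)
2^128 ≡ 256^2 = 65536 ≡ 460 (mod 493)
2^256 ≡ 460^2 = 211600 ≡ 103 (mod 493)
492 = 256 + 128 + 64 + 32 + 8 + 4 in binary powers of 2.
So 2^492 ≡ 103 · 460 · 256 · 103 · 256 · 16 ≡ 373 (mod 493).
Since 373 ≠ 1, base 2 is a Fermat witness: 493 is composite.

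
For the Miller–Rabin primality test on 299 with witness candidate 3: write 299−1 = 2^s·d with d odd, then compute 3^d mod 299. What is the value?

269

299 − 1 = 298 = 2^1 · 149, so d = 149.
3^1 ≡ 3 (mod 299)
3^2 ≡ 3^2 = 9 ≡ 9 (mod 299)
3^4 ≡ 9^2 = 81 ≡ 81 (mod 299)
3^8 ≡ 81^2 = 6561 ≡ 282 (mod 299)
3^16 ≡ 282^2 = 79524 ≡ 289 (mod 299)
3^32 ≡ 289^2 = 83521 ≡ 100 (mod 299)
3^64 ≡ 100^2 = 10000 ≡ 133 (mod 299)
3^128 ≡ 133^2 = 17689 ≡ 48 (mod 299)
149 = 128 + 16 + 4 + 1 in binary powers of 2.
So 3^149 ≡ 48 · 289 · 81 · 3 ≡ 269 (mod 299).
Squaring chain: 269; never reaches −1, so base 3 is a Miller–Rabin witness that 299 is composite.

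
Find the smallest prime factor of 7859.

29

7859 is odd.
Digit sum 29, not divisible by 3.
Ends in 9: not divisible by 5.
7: 7859 = 7·1122 + 5
11: 7859 = 11·714 + 5
13: 7859 = 13·604 + 7
17: 7859 = 17·462 + 5
19: 7859 = 19·413 + 12
23: 7859 = 23·341 + 16
29: 7859 = 29·271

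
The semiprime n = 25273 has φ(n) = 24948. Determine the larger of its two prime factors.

199

φ(n) = (p−1)(q−1) = n − (p+q) + 1, so p + q = 25273 − 24948 + 1 = 326.
p and q are the roots of t² − 326t + 25273 = 0.
Discriminant: 326² − 4·25273 = 106276 − 101092 = 5184; √5184 = 72.
q = (326 − 72)/2 = 127, p = (326 + 72)/2 = 199.
Check: 127 · 199 = 25273.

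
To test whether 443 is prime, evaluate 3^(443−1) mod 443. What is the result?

3^1 ≡ 3 (mod 443)
3^2 ≡ 3^2 = 9 ≡ 9 (mod 443)
3^4 ≡ 9^2 = 81 ≡ 81 (mod 443)
3^8 ≡ 81^2 = 6561 ≡ 359 (mod 443)
3^16 ≡ 359^2 = 128881 ≡ 411 (mod 443)
3^32 ≡ 411^2 = 168921 ≡ 138 (mod 443)
3^64 ≡ 138^2 = 19044 ≡ 438 (mod 443)
3^128 ≡ 438^2 = 191844 ≡ 25 (mod 443)
3^256 ≡ 25^2 = 625 ≡ 182 (mod 443)
442 = 256 + 128 + 32 + 16 + 8 + 2 in binary powers of 2.
So 3^442 ≡ 182 · 25 · 138 · 411 · 359 · 9 ≡ 1 (mod 443).
Since the result is 1, base 3 gives no evidence that 443 is composite.

1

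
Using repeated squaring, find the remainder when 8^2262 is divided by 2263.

8^1 ≡ 8 (mod 2263)
8^2 ≡ 8^2 = 64 ≡ 64 (mod 2263)
8^4 ≡ 64^2 = 4096 ≡ 1833 (mod 2263)
8^8 ≡ 1833^2 = 3359889 ≡ 1597 (mod 2263)
8^16 ≡ 1597^2 = 2550409 ≡ 8 (mod 2263)
8^32 ≡ 8^2 = 64 ≡ 64 (mod 2263)
8^64 ≡ 64^2 = 4096 ≡ 1833 (mod 2263)
8^128 ≡ 1833^2 = 3359889 ≡ 1597 (mod 2263)
8^256 ≡ 1597^2 = 2550409 ≡ 8 (mod 2263)
8^512 ≡ 8^2 = 64 ≡ 64 (mod 2263)
8^1024 ≡ 64^2 = 4096 ≡ 1833 (mod 2263)
8^2048 ≡ 1833^2 = 3359889 ≡ 1597 (mod 2263)
2262 = 2048 + 128 + 64 + 16 + 4 + 2 in binary powers of 2.
So 8^2262 ≡ 1597 · 1597 · 1833 · 8 · 1833 · 64 ≡ 1242 (mod 2263).
Since 1242 ≠ 1, base 8 is a Fermat witness: 2263 is composite.

1242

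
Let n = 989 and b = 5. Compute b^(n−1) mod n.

81

5^1 ≡ 5 (mod 989)
5^2 ≡ 5^2 = 25 ≡ 25 (mod 989)
5^4 ≡ 25^2 = 625 ≡ 625 (mod 989)
5^8 ≡ 625^2 = 390625 ≡ 959 (mod 989)
5^16 ≡ 959^2 = 919681 ≡ 900 (mod 989)
5^32 ≡ 900^2 = 810000 ≡ 9 (mod 989)
5^64 ≡ 9^2 = 81 ≡ 81 (mod 989)
5^128 ≡ 81^2 = 6561 ≡ 627 (mod 989)
5^256 ≡ 627^2 = 393129 ≡ 496 (mod 989)
5^512 ≡ 496^2 = 246016 ≡ 744 (mod 989)
988 = 512 + 256 + 128 + 64 + 16 + 8 + 4 in binary powers of 2.
So 5^988 ≡ 744 · 496 · 627 · 81 · 900 · 959 · 625 ≡ 81 (mod 989).
Since 81 ≠ 1, base 5 is a Fermat witness: 989 is composite.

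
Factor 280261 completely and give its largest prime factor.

89

280261 = 47 · 5963
5963 = 67 · 89
89 is prime.
So 280261 = 47 · 67 · 89; the largest prime factor is 89.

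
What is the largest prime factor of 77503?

77503 = 17 · 4559
4559 = 47 · 97
97 is prime.
So 77503 = 17 · 47 · 97; the largest prime factor is 97.

97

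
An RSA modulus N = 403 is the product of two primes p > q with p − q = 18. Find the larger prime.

31

Since p = q + 18, we have 403 = q(q + 18), so q² + 18q − 403 = 0.
Discriminant: 18² + 4·403 = 324 + 1612 = 1936; √1936 = 44.
q = (−18 + 44)/2 = 13, and p = q + 18 = 31.
Check: 13 · 31 = 403.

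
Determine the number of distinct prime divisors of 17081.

17081 = 19 · 899
899 = 29 · 31
17081 = 19 · 29 · 31, which has 3 distinct prime factors.

3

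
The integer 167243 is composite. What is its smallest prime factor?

167243 is odd.
Digit sum 23, not divisible by 3.
Ends in 3: not divisible by 5.
7: 167243 = 7·23891 + 6
11: 167243 = 11·15203 + 10
13: 167243 = 13·12864 + 11
17: 167243 = 17·9837 + 14
19: 167243 = 19·8802 + 5
23: 167243 = 23·7271 + 10
29: 167243 = 29·5767

29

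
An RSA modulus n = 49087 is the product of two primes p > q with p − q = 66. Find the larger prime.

Since p = q + 66, we have 49087 = q(q + 66), so q² + 66q − 49087 = 0.
Discriminant: 66² + 4·49087 = 4356 + 196348 = 200704; √200704 = 448.
q = (−66 + 448)/2 = 191, and p = q + 66 = 257.
Check: 191 · 257 = 49087.

257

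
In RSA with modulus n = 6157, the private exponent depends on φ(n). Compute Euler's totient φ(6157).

5980

Factor: 6157 = 47 · 131.
φ(6157) = (47−1) · (131−1) = 46 · 130 = 5980.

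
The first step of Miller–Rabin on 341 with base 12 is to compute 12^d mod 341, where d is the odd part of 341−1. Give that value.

341 − 1 = 340 = 2^2 · 85, so d = 85.
12^1 ≡ 12 (mod 341)
12^2 ≡ 12^2 = 144 ≡ 144 (mod 341)
12^4 ≡ 144^2 = 20736 ≡ 276 (mod 341)
12^8 ≡ 276^2 = 76176 ≡ 133 (mod 341)
12^16 ≡ 133^2 = 17689 ≡ 298 (mod 341)
12^32 ≡ 298^2 = 88804 ≡ 144 (mod 341)
12^64 ≡ 144^2 = 20736 ≡ 276 (mod 341)
85 = 64 + 16 + 4 + 1 in binary powers of 2.
So 12^85 ≡ 276 · 298 · 276 · 12 ≡ 254 (mod 341).
Squaring chain: 254 → 67; never reaches −1, so base 12 is a Miller–Rabin witness that 341 is composite.

254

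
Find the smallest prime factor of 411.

3

411 is odd.
Digit sum 6, divisible by 3.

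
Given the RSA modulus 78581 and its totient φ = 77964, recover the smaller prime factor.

179

φ(n) = (p−1)(q−1) = n − (p+q) + 1, so p + q = 78581 − 77964 + 1 = 618.
p and q are the roots of t² − 618t + 78581 = 0.
Discriminant: 618² − 4·78581 = 381924 − 314324 = 67600; √67600 = 260.
q = (618 − 260)/2 = 179, p = (618 + 260)/2 = 439.
Check: 179 · 439 = 78581.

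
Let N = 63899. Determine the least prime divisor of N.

11

63899 is odd.
Digit sum 35, not divisible by 3.
Ends in 9: not divisible by 5.
7: 63899 = 7·9128 + 3
11: 63899 = 11·5809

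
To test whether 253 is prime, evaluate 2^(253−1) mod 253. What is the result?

81

2^1 ≡ 2 (mod 253)
2^2 ≡ 2^2 = 4 ≡ 4 (mod 253)
2^4 ≡ 4^2 = 16 ≡ 16 (mod 253)
2^8 ≡ 16^2 = 256 ≡ 3 (mod 253)
2^16 ≡ 3^2 = 9 ≡ 9 (mod 253)
2^32 ≡ 9^2 = 81 ≡ 81 (mod 253)
2^64 ≡ 81^2 = 6561 ≡ 236 (mod 253)
2^128 ≡ 236^2 = 55696 ≡ 36 (mod 253)
252 = 128 + 64 + 32 + 16 + 8 + 4 in binary powers of 2.
So 2^252 ≡ 36 · 236 · 81 · 9 · 3 · 16 ≡ 81 (mod 253).
Since 81 ≠ 1, base 2 is a Fermat witness: 253 is composite.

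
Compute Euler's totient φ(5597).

5376

Factor: 5597 = 29 · 193.
φ(5597) = (29−1) · (193−1) = 28 · 192 = 5376.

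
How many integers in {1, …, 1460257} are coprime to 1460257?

1419600

Factor: 1460257 = 71 · 131 · 157.
φ(1460257) = (71−1) · (131−1) · (157−1) = 70 · 130 · 156 = 1419600.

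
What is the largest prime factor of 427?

61

427 = 7 · 61
61 is prime.
So 427 = 7 · 61; the largest prime factor is 61.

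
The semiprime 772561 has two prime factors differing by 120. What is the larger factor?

941

Since p = q + 120, we have 772561 = q(q + 120), so q² + 120q − 772561 = 0.
Discriminant: 120² + 4·772561 = 14400 + 3090244 = 3104644; √3104644 = 1762.
q = (−120 + 1762)/2 = 821, and p = q + 120 = 941.
Check: 821 · 941 = 772561.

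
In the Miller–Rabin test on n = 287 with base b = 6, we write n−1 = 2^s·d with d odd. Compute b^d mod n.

287 − 1 = 286 = 2^1 · 143, so d = 143.
6^1 ≡ 6 (mod 287)
6^2 ≡ 6^2 = 36 ≡ 36 (mod 287)
6^4 ≡ 36^2 = 1296 ≡ 148 (mod 287)
6^8 ≡ 148^2 = 21904 ≡ 92 (mod 287)
6^16 ≡ 92^2 = 8464 ≡ 141 (mod 287)
6^32 ≡ 141^2 = 19881 ≡ 78 (mod 287)
6^64 ≡ 78^2 = 6084 ≡ 57 (mod 287)
6^128 ≡ 57^2 = 3249 ≡ 92 (mod 287)
143 = 128 + 8 + 4 + 2 + 1 in binary powers of 2.
So 6^143 ≡ 92 · 92 · 148 · 36 · 6 ≡ 153 (mod 287).
Squaring chain: 153; never reaches −1, so base 6 is a Miller–Rabin witness that 287 is composite.

153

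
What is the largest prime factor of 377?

377 = 13 · 29
29 is prime.
So 377 = 13 · 29; the largest prime factor is 29.

29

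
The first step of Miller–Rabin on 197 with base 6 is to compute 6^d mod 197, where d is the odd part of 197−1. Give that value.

196

197 − 1 = 196 = 2^2 · 49, so d = 49.
6^1 ≡ 6 (mod 197)
6^2 ≡ 6^2 = 36 ≡ 36 (mod 197)
6^4 ≡ 36^2 = 1296 ≡ 114 (mod 197)
6^8 ≡ 114^2 = 12996 ≡ 191 (mod 197)
6^16 ≡ 191^2 = 36481 ≡ 36 (mod 197)
6^32 ≡ 36^2 = 1296 ≡ 114 (mod 197)
49 = 32 + 16 + 1 in binary powers of 2.
So 6^49 ≡ 114 · 36 · 6 ≡ 196 (mod 197).
Since 6^d ≡ 196 (mod 197), base 6 does not prove 197 composite.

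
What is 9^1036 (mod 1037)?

9^1 ≡ 9 (mod 1037)
9^2 ≡ 9^2 = 81 ≡ 81 (mod 1037)
9^4 ≡ 81^2 = 6561 ≡ 339 (mod 1037)
9^8 ≡ 339^2 = 114921 ≡ 851 (mod 1037)
9^16 ≡ 851^2 = 724201 ≡ 375 (mod 1037)
9^32 ≡ 375^2 = 140625 ≡ 630 (mod 1037)
9^64 ≡ 630^2 = 396900 ≡ 766 (mod 1037)
9^128 ≡ 766^2 = 586756 ≡ 851 (mod 1037)
9^256 ≡ 851^2 = 724201 ≡ 375 (mod 1037)
9^512 ≡ 375^2 = 140625 ≡ 630 (mod 1037)
9^1024 ≡ 630^2 = 396900 ≡ 766 (mod 1037)
1036 = 1024 + 8 + 4 in binary powers of 2.
So 9^1036 ≡ 766 · 851 · 339 ≡ 985 (mod 1037).
Since 985 ≠ 1, base 9 is a Fermat witness: 1037 is composite.

985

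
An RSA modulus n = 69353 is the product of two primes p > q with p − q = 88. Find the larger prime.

Since p = q + 88, we have 69353 = q(q + 88), so q² + 88q − 69353 = 0.
Discriminant: 88² + 4·69353 = 7744 + 277412 = 285156; √285156 = 534.
q = (−88 + 534)/2 = 223, and p = q + 88 = 311.
Check: 223 · 311 = 69353.

311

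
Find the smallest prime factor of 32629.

32629 is odd.
Digit sum 22, not divisible by 3.
Ends in 9: not divisible by 5.
7: 32629 = 7·4661 + 2
11: 32629 = 11·2966 + 3
13: 32629 = 13·2509 + 12
17: 32629 = 17·1919 + 6
19: 32629 = 19·1717 + 6
23: 32629 = 23·1418 + 15
29: 32629 = 29·1125 + 4
31: 32629 = 31·1052 + 17
37: 32629 = 37·881 + 32
41: 32629 = 41·795 + 34
43: 32629 = 43·758 + 35
47: 32629 = 47·694 + 11
53: 32629 = 53·615 + 34
59: 32629 = 59·553 + 2
61: 32629 = 61·534 + 55
67: 32629 = 67·487

67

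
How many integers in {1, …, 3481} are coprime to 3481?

Factor: 3481 = 59^2.
φ(3481) = 59^1·(59−1) = 3422.

3422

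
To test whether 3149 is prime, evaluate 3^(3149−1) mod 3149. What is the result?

947

3^1 ≡ 3 (mod 3149)
3^2 ≡ 3^2 = 9 ≡ 9 (mod 3149)
3^4 ≡ 9^2 = 81 ≡ 81 (mod 3149)
3^8 ≡ 81^2 = 6561 ≡ 263 (mod 3149)
3^16 ≡ 263^2 = 69169 ≡ 3040 (mod 3149)
3^32 ≡ 3040^2 = 9241600 ≡ 2434 (mod 3149)
3^64 ≡ 2434^2 = 5924356 ≡ 1087 (mod 3149)
3^128 ≡ 1087^2 = 1181569 ≡ 694 (mod 3149)
3^256 ≡ 694^2 = 481636 ≡ 2988 (mod 3149)
3^512 ≡ 2988^2 = 8928144 ≡ 729 (mod 3149)
3^1024 ≡ 729^2 = 531441 ≡ 2409 (mod 3149)
3^2048 ≡ 2409^2 = 5803281 ≡ 2823 (mod 3149)
3148 = 2048 + 1024 + 64 + 8 + 4 in binary powers of 2.
So 3^3148 ≡ 2823 · 2409 · 1087 · 263 · 81 ≡ 947 (mod 3149).
Since 947 ≠ 1, base 3 is a Fermat witness: 3149 is composite.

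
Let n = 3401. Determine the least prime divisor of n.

19

3401 is odd.
Digit sum 8, not divisible by 3.
Ends in 1: not divisible by 5.
7: 3401 = 7·485 + 6
11: 3401 = 11·309 + 2
13: 3401 = 13·261 + 8
17: 3401 = 17·200 + 1
19: 3401 = 19·179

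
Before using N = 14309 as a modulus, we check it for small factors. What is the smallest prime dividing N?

41

14309 is odd.
Digit sum 17, not divisible by 3.
Ends in 9: not divisible by 5.
7: 14309 = 7·2044 + 1
11: 14309 = 11·1300 + 9
13: 14309 = 13·1100 + 9
17: 14309 = 17·841 + 12
19: 14309 = 19·753 + 2
23: 14309 = 23·622 + 3
29: 14309 = 29·493 + 12
31: 14309 = 31·461 + 18
37: 14309 = 37·386 + 27
41: 14309 = 41·349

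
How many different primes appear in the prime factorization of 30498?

30498 = 2 · 15249
15249 = 3 · 5083
5083 = 13 · 391
391 = 17 · 23
30498 = 2 · 3 · 13 · 17 · 23, which has 5 distinct prime factors.

5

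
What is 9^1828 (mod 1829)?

9^1 ≡ 9 (mod 1829)
9^2 ≡ 9^2 = 81 ≡ 81 (mod 1829)
9^4 ≡ 81^2 = 6561 ≡ 1074 (mod 1829)
9^8 ≡ 1074^2 = 1153476 ≡ 1206 (mod 1829)
9^16 ≡ 1206^2 = 1454436 ≡ 381 (mod 1829)
9^32 ≡ 381^2 = 145161 ≡ 670 (mod 1829)
9^64 ≡ 670^2 = 448900 ≡ 795 (mod 1829)
9^128 ≡ 795^2 = 632025 ≡ 1020 (mod 1829)
9^256 ≡ 1020^2 = 1040400 ≡ 1528 (mod 1829)
9^512 ≡ 1528^2 = 2334784 ≡ 980 (mod 1829)
9^1024 ≡ 980^2 = 960400 ≡ 175 (mod 1829)
1828 = 1024 + 512 + 256 + 32 + 4 in binary powers of 2.
So 9^1828 ≡ 175 · 980 · 1528 · 670 · 1074 ≡ 1661 (mod 1829).
Since 1661 ≠ 1, base 9 is a Fermat witness: 1829 is composite.

1661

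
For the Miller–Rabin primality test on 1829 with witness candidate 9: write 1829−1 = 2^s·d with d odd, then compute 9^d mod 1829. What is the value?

1405

1829 − 1 = 1828 = 2^2 · 457, so d = 457.
9^1 ≡ 9 (mod 1829)
9^2 ≡ 9^2 = 81 ≡ 81 (mod 1829)
9^4 ≡ 81^2 = 6561 ≡ 1074 (mod 1829)
9^8 ≡ 1074^2 = 1153476 ≡ 1206 (mod 1829)
9^16 ≡ 1206^2 = 1454436 ≡ 381 (mod 1829)
9^32 ≡ 381^2 = 145161 ≡ 670 (mod 1829)
9^64 ≡ 670^2 = 448900 ≡ 795 (mod 1829)
9^128 ≡ 795^2 = 632025 ≡ 1020 (mod 1829)
9^256 ≡ 1020^2 = 1040400 ≡ 1528 (mod 1829)
457 = 256 + 128 + 64 + 8 + 1 in binary powers of 2.
So 9^457 ≡ 1528 · 1020 · 795 · 1206 · 9 ≡ 1405 (mod 1829).
Squaring chain: 1405 → 534; never reaches −1, so base 9 is a Miller–Rabin witness that 1829 is composite.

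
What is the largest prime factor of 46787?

46787 = 13 · 3599
3599 = 59 · 61
61 is prime.
So 46787 = 13 · 59 · 61; the largest prime factor is 61.

61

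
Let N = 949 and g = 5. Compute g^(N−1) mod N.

5^1 ≡ 5 (mod 949)
5^2 ≡ 5^2 = 25 ≡ 25 (mod 949)
5^4 ≡ 25^2 = 625 ≡ 625 (mod 949)
5^8 ≡ 625^2 = 390625 ≡ 586 (mod 949)
5^16 ≡ 586^2 = 343396 ≡ 807 (mod 949)
5^32 ≡ 807^2 = 651249 ≡ 235 (mod 949)
5^64 ≡ 235^2 = 55225 ≡ 183 (mod 949)
5^128 ≡ 183^2 = 33489 ≡ 274 (mod 949)
5^256 ≡ 274^2 = 75076 ≡ 105 (mod 949)
5^512 ≡ 105^2 = 11025 ≡ 586 (mod 949)
948 = 512 + 256 + 128 + 32 + 16 + 4 in binary powers of 2.
So 5^948 ≡ 586 · 105 · 274 · 235 · 807 · 625 ≡ 885 (mod 949).
Since 885 ≠ 1, base 5 is a Fermat witness: 949 is composite.

885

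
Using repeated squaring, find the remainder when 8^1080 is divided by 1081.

8^1 ≡ 8 (mod 1081)
8^2 ≡ 8^2 = 64 ≡ 64 (mod 1081)
8^4 ≡ 64^2 = 4096 ≡ 853 (mod 1081)
8^8 ≡ 853^2 = 727609 ≡ 96 (mod 1081)
8^16 ≡ 96^2 = 9216 ≡ 568 (mod 1081)
8^32 ≡ 568^2 = 322624 ≡ 486 (mod 1081)
8^64 ≡ 486^2 = 236196 ≡ 538 (mod 1081)
8^128 ≡ 538^2 = 289444 ≡ 817 (mod 1081)
8^256 ≡ 817^2 = 667489 ≡ 512 (mod 1081)
8^512 ≡ 512^2 = 262144 ≡ 542 (mod 1081)
8^1024 ≡ 542^2 = 293764 ≡ 813 (mod 1081)
1080 = 1024 + 32 + 16 + 8 in binary powers of 2.
So 8^1080 ≡ 813 · 486 · 568 · 96 ≡ 570 (mod 1081).
Since 570 ≠ 1, base 8 is a Fermat witness: 1081 is composite.

570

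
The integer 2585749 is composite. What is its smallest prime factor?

2585749 is odd.
Digit sum 40, not divisible by 3.
Ends in 9: not divisible by 5.
7: 2585749 = 7·369392 + 5
11: 2585749 = 11·235068 + 1
13: 2585749 = 13·198903 + 10
17: 2585749 = 17·152102 + 15
19: 2585749 = 19·136092 + 1
23: 2585749 = 23·112423 + 20
29: 2585749 = 29·89163 + 22
31: 2585749 = 31·83411 + 8
37: 2585749 = 37·69885 + 4
41: 2585749 = 41·63067 + 2
43: 2585749 = 43·60133 + 30
47: 2585749 = 47·55015 + 44
53: 2585749 = 53·48787 + 38
59: 2585749 = 59·43826 + 15
61: 2585749 = 61·42389 + 20
67: 2585749 = 67·38593 + 18
71: 2585749 = 71·36419

71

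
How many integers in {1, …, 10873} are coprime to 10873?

10660

Factor: 10873 = 83 · 131.
φ(10873) = (83−1) · (131−1) = 82 · 130 = 10660.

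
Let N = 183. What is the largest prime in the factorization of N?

183 = 3 · 61
61 is prime.
So 183 = 3 · 61; the largest prime factor is 61.

61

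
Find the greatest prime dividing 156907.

89

156907 = 41 · 3827
3827 = 43 · 89
89 is prime.
So 156907 = 41 · 43 · 89; the largest prime factor is 89.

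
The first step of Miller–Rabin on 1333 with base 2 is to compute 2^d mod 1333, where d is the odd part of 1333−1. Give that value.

70

1333 − 1 = 1332 = 2^2 · 333, so d = 333.
2^1 ≡ 2 (mod 1333)
2^2 ≡ 2^2 = 4 ≡ 4 (mod 1333)
2^4 ≡ 4^2 = 16 ≡ 16 (mod 1333)
2^8 ≡ 16^2 = 256 ≡ 256 (mod 1333)
2^16 ≡ 256^2 = 65536 ≡ 219 (mod 1333)
2^32 ≡ 219^2 = 47961 ≡ 1306 (mod 1333)
2^64 ≡ 1306^2 = 1705636 ≡ 729 (mod 1333)
2^128 ≡ 729^2 = 531441 ≡ 907 (mod 1333)
2^256 ≡ 907^2 = 822649 ≡ 188 (mod 1333)
333 = 256 + 64 + 8 + 4 + 1 in binary powers of 2.
So 2^333 ≡ 188 · 729 · 256 · 16 · 2 ≡ 70 (mod 1333).
Squaring chain: 70 → 901; never reaches −1, so base 2 is a Miller–Rabin witness that 1333 is composite.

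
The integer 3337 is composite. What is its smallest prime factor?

47

3337 is odd.
Digit sum 16, not divisible by 3.
Ends in 7: not divisible by 5.
7: 3337 = 7·476 + 5
11: 3337 = 11·303 + 4
13: 3337 = 13·256 + 9
17: 3337 = 17·196 + 5
19: 3337 = 19·175 + 12
23: 3337 = 23·145 + 2
29: 3337 = 29·115 + 2
31: 3337 = 31·107 + 20
37: 3337 = 37·90 + 7
41: 3337 = 41·81 + 16
43: 3337 = 43·77 + 26
47: 3337 = 47·71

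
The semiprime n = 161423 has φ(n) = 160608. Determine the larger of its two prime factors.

479

φ(n) = (p−1)(q−1) = n − (p+q) + 1, so p + q = 161423 − 160608 + 1 = 816.
p and q are the roots of t² − 816t + 161423 = 0.
Discriminant: 816² − 4·161423 = 665856 − 645692 = 20164; √20164 = 142.
q = (816 − 142)/2 = 337, p = (816 + 142)/2 = 479.
Check: 337 · 479 = 161423.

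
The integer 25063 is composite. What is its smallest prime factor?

25063 is odd.
Digit sum 16, not divisible by 3.
Ends in 3: not divisible by 5.
7: 25063 = 7·3580 + 3
11: 25063 = 11·2278 + 5
13: 25063 = 13·1927 + 12
17: 25063 = 17·1474 + 5
19: 25063 = 19·1319 + 2
23: 25063 = 23·1089 + 16
29: 25063 = 29·864 + 7
31: 25063 = 31·808 + 15
37: 25063 = 37·677 + 14
41: 25063 = 41·611 + 12
43: 25063 = 43·582 + 37
47: 25063 = 47·533 + 12
53: 25063 = 53·472 + 47
59: 25063 = 59·424 + 47
61: 25063 = 61·410 + 53
67: 25063 = 67·374 + 5
71: 25063 = 71·353

71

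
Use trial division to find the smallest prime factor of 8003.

53

8003 is odd.
Digit sum 11, not divisible by 3.
Ends in 3: not divisible by 5.
7: 8003 = 7·1143 + 2
11: 8003 = 11·727 + 6
13: 8003 = 13·615 + 8
17: 8003 = 17·470 + 13
19: 8003 = 19·421 + 4
23: 8003 = 23·347 + 22
29: 8003 = 29·275 + 28
31: 8003 = 31·258 + 5
37: 8003 = 37·216 + 11
41: 8003 = 41·195 + 8
43: 8003 = 43·186 + 5
47: 8003 = 47·170 + 13
53: 8003 = 53·151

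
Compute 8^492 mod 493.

8^1 ≡ 8 (mod 493)
8^2 ≡ 8^2 = 64 ≡ 64 (mod 493)
8^4 ≡ 64^2 = 4096 ≡ 152 (mod 493)
8^8 ≡ 152^2 = 23104 ≡ 426 (mod 493)
8^16 ≡ 426^2 = 181476 ≡ 52 (mod 493)
8^32 ≡ 52^2 = 2704 ≡ 239 (mod 493)
8^64 ≡ 239^2 = 57121 ≡ 426 (mod 493)
8^128 ≡ 426^2 = 181476 ≡ 52 (mod 493)
8^256 ≡ 52^2 = 2704 ≡ 239 (mod 493)
492 = 256 + 128 + 64 + 32 + 8 + 4 in binary powers of 2.
So 8^492 ≡ 239 · 52 · 426 · 239 · 426 · 152 ≡ 458 (mod 493).
Since 458 ≠ 1, base 8 is a Fermat witness: 493 is composite.

458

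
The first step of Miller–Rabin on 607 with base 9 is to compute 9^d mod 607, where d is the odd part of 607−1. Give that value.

1

607 − 1 = 606 = 2^1 · 303, so d = 303.
9^1 ≡ 9 (mod 607)
9^2 ≡ 9^2 = 81 ≡ 81 (mod 607)
9^4 ≡ 81^2 = 6561 ≡ 491 (mod 607)
9^8 ≡ 491^2 = 241081 ≡ 102 (mod 607)
9^16 ≡ 102^2 = 10404 ≡ 85 (mod 607)
9^32 ≡ 85^2 = 7225 ≡ 548 (mod 607)
9^64 ≡ 548^2 = 300304 ≡ 446 (mod 607)
9^128 ≡ 446^2 = 198916 ≡ 427 (mod 607)
9^256 ≡ 427^2 = 182329 ≡ 229 (mod 607)
303 = 256 + 32 + 8 + 4 + 2 + 1 in binary powers of 2.
So 9^303 ≡ 229 · 548 · 102 · 491 · 81 · 9 ≡ 1 (mod 607).
Since 9^d ≡ 1 (mod 607), base 9 does not prove 607 composite.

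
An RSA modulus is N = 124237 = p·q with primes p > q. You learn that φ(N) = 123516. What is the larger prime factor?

φ(n) = (p−1)(q−1) = n − (p+q) + 1, so p + q = 124237 − 123516 + 1 = 722.
p and q are the roots of t² − 722t + 124237 = 0.
Discriminant: 722² − 4·124237 = 521284 − 496948 = 24336; √24336 = 156.
q = (722 − 156)/2 = 283, p = (722 + 156)/2 = 439.
Check: 283 · 439 = 124237.

439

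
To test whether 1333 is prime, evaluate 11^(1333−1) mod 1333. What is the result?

11^1 ≡ 11 (mod 1333)
11^2 ≡ 11^2 = 121 ≡ 121 (mod 1333)
11^4 ≡ 121^2 = 14641 ≡ 1311 (mod 1333)
11^8 ≡ 1311^2 = 1718721 ≡ 484 (mod 1333)
11^16 ≡ 484^2 = 234256 ≡ 981 (mod 1333)
11^32 ≡ 981^2 = 962361 ≡ 1268 (mod 1333)
11^64 ≡ 1268^2 = 1607824 ≡ 226 (mod 1333)
11^128 ≡ 226^2 = 51076 ≡ 422 (mod 1333)
11^256 ≡ 422^2 = 178084 ≡ 795 (mod 1333)
11^512 ≡ 795^2 = 632025 ≡ 183 (mod 1333)
11^1024 ≡ 183^2 = 33489 ≡ 164 (mod 1333)
1332 = 1024 + 256 + 32 + 16 + 4 in binary powers of 2.
So 11^1332 ≡ 164 · 795 · 1268 · 981 · 1311 ≡ 78 (mod 1333).
Since 78 ≠ 1, base 11 is a Fermat witness: 1333 is composite.

78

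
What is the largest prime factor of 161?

161 = 7 · 23
23 is prime.
So 161 = 7 · 23; the largest prime factor is 23.

23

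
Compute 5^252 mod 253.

5^1 ≡ 5 (mod 253)
5^2 ≡ 5^2 = 25 ≡ 25 (mod 253)
5^4 ≡ 25^2 = 625 ≡ 119 (mod 253)
5^8 ≡ 119^2 = 14161 ≡ 246 (mod 253)
5^16 ≡ 246^2 = 60516 ≡ 49 (mod 253)
5^32 ≡ 49^2 = 2401 ≡ 124 (mod 253)
5^64 ≡ 124^2 = 15376 ≡ 196 (mod 253)
5^128 ≡ 196^2 = 38416 ≡ 213 (mod 253)
252 = 128 + 64 + 32 + 16 + 8 + 4 in binary powers of 2.
So 5^252 ≡ 213 · 196 · 124 · 49 · 246 · 119 ≡ 124 (mod 253).
Since 124 ≠ 1, base 5 is a Fermat witness: 253 is composite.

124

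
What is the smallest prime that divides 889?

7

889 is odd.
Digit sum 25, not divisible by 3.
Ends in 9: not divisible by 5.
7: 889 = 7·127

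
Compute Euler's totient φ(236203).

211680

Factor: 236203 = 11 · 109 · 197.
φ(236203) = (11−1) · (109−1) · (197−1) = 10 · 108 · 196 = 211680.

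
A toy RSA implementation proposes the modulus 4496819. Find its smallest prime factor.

4496819 is odd.
Digit sum 41, not divisible by 3.
Ends in 9: not divisible by 5.
7: 4496819 = 7·642402 + 5
11: 4496819 = 11·408801 + 8
13: 4496819 = 13·345909 + 2
17: 4496819 = 17·264518 + 13
19: 4496819 = 19·236674 + 13
23: 4496819 = 23·195513 + 20
29: 4496819 = 29·155062 + 21
31: 4496819 = 31·145058 + 21
37: 4496819 = 37·121535 + 24
41: 4496819 = 41·109678 + 21
43: 4496819 = 43·104577 + 8
47: 4496819 = 47·95677

47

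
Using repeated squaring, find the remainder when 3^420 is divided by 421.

3^1 ≡ 3 (mod 421)
3^2 ≡ 3^2 = 9 ≡ 9 (mod 421)
3^4 ≡ 9^2 = 81 ≡ 81 (mod 421)
3^8 ≡ 81^2 = 6561 ≡ 246 (mod 421)
3^16 ≡ 246^2 = 60516 ≡ 313 (mod 421)
3^32 ≡ 313^2 = 97969 ≡ 297 (mod 421)
3^64 ≡ 297^2 = 88209 ≡ 220 (mod 421)
3^128 ≡ 220^2 = 48400 ≡ 406 (mod 421)
3^256 ≡ 406^2 = 164836 ≡ 225 (mod 421)
420 = 256 + 128 + 32 + 4 in binary powers of 2.
So 3^420 ≡ 225 · 406 · 297 · 81 ≡ 1 (mod 421).
Since the result is 1, base 3 gives no evidence that 421 is composite.

1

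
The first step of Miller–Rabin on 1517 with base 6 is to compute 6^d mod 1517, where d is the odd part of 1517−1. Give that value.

1141

1517 − 1 = 1516 = 2^2 · 379, so d = 379.
6^1 ≡ 6 (mod 1517)
6^2 ≡ 6^2 = 36 ≡ 36 (mod 1517)
6^4 ≡ 36^2 = 1296 ≡ 1296 (mod 1517)
6^8 ≡ 1296^2 = 1679616 ≡ 297 (mod 1517)
6^16 ≡ 297^2 = 88209 ≡ 223 (mod 1517)
6^32 ≡ 223^2 = 49729 ≡ 1185 (mod 1517)
6^64 ≡ 1185^2 = 1404225 ≡ 1000 (mod 1517)
6^128 ≡ 1000^2 = 1000000 ≡ 297 (mod 1517)
6^256 ≡ 297^2 = 88209 ≡ 223 (mod 1517)
379 = 256 + 64 + 32 + 16 + 8 + 2 + 1 in binary powers of 2.
So 6^379 ≡ 223 · 1000 · 1185 · 223 · 297 · 36 · 6 ≡ 1141 (mod 1517).
Squaring chain: 1141 → 295; never reaches −1, so base 6 is a Miller–Rabin witness that 1517 is composite.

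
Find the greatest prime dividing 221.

221 = 13 · 17
17 is prime.
So 221 = 13 · 17; the largest prime factor is 17.

17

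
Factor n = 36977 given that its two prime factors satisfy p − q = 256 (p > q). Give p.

359

Since p = q + 256, we have 36977 = q(q + 256), so q² + 256q − 36977 = 0.
Discriminant: 256² + 4·36977 = 65536 + 147908 = 213444; √213444 = 462.
q = (−256 + 462)/2 = 103, and p = q + 256 = 359.
Check: 103 · 359 = 36977.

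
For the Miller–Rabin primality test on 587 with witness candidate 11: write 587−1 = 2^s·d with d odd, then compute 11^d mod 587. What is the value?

586

587 − 1 = 586 = 2^1 · 293, so d = 293.
11^1 ≡ 11 (mod 587)
11^2 ≡ 11^2 = 121 ≡ 121 (mod 587)
11^4 ≡ 121^2 = 14641 ≡ 553 (mod 587)
11^8 ≡ 553^2 = 305809 ≡ 569 (mod 587)
11^16 ≡ 569^2 = 323761 ≡ 324 (mod 587)
11^32 ≡ 324^2 = 104976 ≡ 490 (mod 587)
11^64 ≡ 490^2 = 240100 ≡ 17 (mod 587)
11^128 ≡ 17^2 = 289 ≡ 289 (mod 587)
11^256 ≡ 289^2 = 83521 ≡ 167 (mod 587)
293 = 256 + 32 + 4 + 1 in binary powers of 2.
So 11^293 ≡ 167 · 490 · 553 · 11 ≡ 586 (mod 587).
Since 11^d ≡ 586 (mod 587), base 11 does not prove 587 composite.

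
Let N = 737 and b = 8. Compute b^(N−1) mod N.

8^1 ≡ 8 (mod 737)
8^2 ≡ 8^2 = 64 ≡ 64 (mod 737)
8^4 ≡ 64^2 = 4096 ≡ 411 (mod 737)
8^8 ≡ 411^2 = 168921 ≡ 148 (mod 737)
8^16 ≡ 148^2 = 21904 ≡ 531 (mod 737)
8^32 ≡ 531^2 = 281961 ≡ 427 (mod 737)
8^64 ≡ 427^2 = 182329 ≡ 290 (mod 737)
8^128 ≡ 290^2 = 84100 ≡ 82 (mod 737)
8^256 ≡ 82^2 = 6724 ≡ 91 (mod 737)
8^512 ≡ 91^2 = 8281 ≡ 174 (mod 737)
736 = 512 + 128 + 64 + 32 in binary powers of 2.
So 8^736 ≡ 174 · 82 · 290 · 427 ≡ 25 (mod 737).
Since 25 ≠ 1, base 8 is a Fermat witness: 737 is composite.

25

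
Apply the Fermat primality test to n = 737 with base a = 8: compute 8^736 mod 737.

8^1 ≡ 8 (mod 737)
8^2 ≡ 8^2 = 64 ≡ 64 (mod 737)
8^4 ≡ 64^2 = 4096 ≡ 411 (mod 737)
8^8 ≡ 411^2 = 168921 ≡ 148 (mod 737)
8^16 ≡ 148^2 = 21904 ≡ 531 (mod 737)
8^32 ≡ 531^2 = 281961 ≡ 427 (mod 737)
8^64 ≡ 427^2 = 182329 ≡ 290 (mod 737)
8^128 ≡ 290^2 = 84100 ≡ 82 (mod 737)
8^256 ≡ 82^2 = 6724 ≡ 91 (mod 737)
8^512 ≡ 91^2 = 8281 ≡ 174 (mod 737)
736 = 512 + 128 + 64 + 32 in binary powers of 2.
So 8^736 ≡ 174 · 82 · 290 · 427 ≡ 25 (mod 737).
Since 25 ≠ 1, base 8 is a Fermat witness: 737 is composite.

25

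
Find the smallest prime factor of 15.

3

15 is odd.
Digit sum 6, divisible by 3.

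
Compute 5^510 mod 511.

295

5^1 ≡ 5 (mod 511)
5^2 ≡ 5^2 = 25 ≡ 25 (mod 511)
5^4 ≡ 25^2 = 625 ≡ 114 (mod 511)
5^8 ≡ 114^2 = 12996 ≡ 221 (mod 511)
5^16 ≡ 221^2 = 48841 ≡ 296 (mod 511)
5^32 ≡ 296^2 = 87616 ≡ 235 (mod 511)
5^64 ≡ 235^2 = 55225 ≡ 37 (mod 511)
5^128 ≡ 37^2 = 1369 ≡ 347 (mod 511)
5^256 ≡ 347^2 = 120409 ≡ 324 (mod 511)
510 = 256 + 128 + 64 + 32 + 16 + 8 + 4 + 2 in binary powers of 2.
So 5^510 ≡ 324 · 347 · 37 · 235 · 296 · 221 · 114 · 25 ≡ 295 (mod 511).
Since 295 ≠ 1, base 5 is a Fermat witness: 511 is composite.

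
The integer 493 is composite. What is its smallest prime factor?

493 is odd.
Digit sum 16, not divisible by 3.
Ends in 3: not divisible by 5.
7: 493 = 7·70 + 3
11: 493 = 11·44 + 9
13: 493 = 13·37 + 12
17: 493 = 17·29

17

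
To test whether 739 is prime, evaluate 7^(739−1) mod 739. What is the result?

1

7^1 ≡ 7 (mod 739)
7^2 ≡ 7^2 = 49 ≡ 49 (mod 739)
7^4 ≡ 49^2 = 2401 ≡ 184 (mod 739)
7^8 ≡ 184^2 = 33856 ≡ 601 (mod 739)
7^16 ≡ 601^2 = 361201 ≡ 569 (mod 739)
7^32 ≡ 569^2 = 323761 ≡ 79 (mod 739)
7^64 ≡ 79^2 = 6241 ≡ 329 (mod 739)
7^128 ≡ 329^2 = 108241 ≡ 347 (mod 739)
7^256 ≡ 347^2 = 120409 ≡ 691 (mod 739)
7^512 ≡ 691^2 = 477481 ≡ 87 (mod 739)
738 = 512 + 128 + 64 + 32 + 2 in binary powers of 2.
So 7^738 ≡ 87 · 347 · 329 · 79 · 49 ≡ 1 (mod 739).
Since the result is 1, base 7 gives no evidence that 739 is composite.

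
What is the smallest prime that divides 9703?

9703 is odd.
Digit sum 19, not divisible by 3.
Ends in 3: not divisible by 5.
7: 9703 = 7·1386 + 1
11: 9703 = 11·882 + 1
13: 9703 = 13·746 + 5
17: 9703 = 17·570 + 13
19: 9703 = 19·510 + 13
23: 9703 = 23·421 + 20
29: 9703 = 29·334 + 17
31: 9703 = 31·313

31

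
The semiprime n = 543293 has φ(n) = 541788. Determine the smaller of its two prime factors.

φ(n) = (p−1)(q−1) = n − (p+q) + 1, so p + q = 543293 − 541788 + 1 = 1506.
p and q are the roots of t² − 1506t + 543293 = 0.
Discriminant: 1506² − 4·543293 = 2268036 − 2173172 = 94864; √94864 = 308.
q = (1506 − 308)/2 = 599, p = (1506 + 308)/2 = 907.
Check: 599 · 907 = 543293.

599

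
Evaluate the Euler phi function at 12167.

Factor: 12167 = 23^3.
φ(12167) = 23^2·(23−1) = 11638.

11638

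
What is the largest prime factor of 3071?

83

3071 = 37 · 83
83 is prime.
So 3071 = 37 · 83; the largest prime factor is 83.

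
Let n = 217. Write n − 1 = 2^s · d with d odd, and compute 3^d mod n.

217 − 1 = 216 = 2^3 · 27, so d = 27.
3^1 ≡ 3 (mod 217)
3^2 ≡ 3^2 = 9 ≡ 9 (mod 217)
3^4 ≡ 9^2 = 81 ≡ 81 (mod 217)
3^8 ≡ 81^2 = 6561 ≡ 51 (mod 217)
3^16 ≡ 51^2 = 2601 ≡ 214 (mod 217)
27 = 16 + 8 + 2 + 1 in binary powers of 2.
So 3^27 ≡ 214 · 51 · 9 · 3 ≡ 209 (mod 217).
Squaring chain: 209 → 64 → 190; never reaches −1, so base 3 is a Miller–Rabin witness that 217 is composite.

209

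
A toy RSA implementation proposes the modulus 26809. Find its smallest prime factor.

17

26809 is odd.
Digit sum 25, not divisible by 3.
Ends in 9: not divisible by 5.
7: 26809 = 7·3829 + 6
11: 26809 = 11·2437 + 2
13: 26809 = 13·2062 + 3
17: 26809 = 17·1577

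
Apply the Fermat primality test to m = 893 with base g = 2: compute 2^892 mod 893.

777

2^1 ≡ 2 (mod 893)
2^2 ≡ 2^2 = 4 ≡ 4 (mod 893)
2^4 ≡ 4^2 = 16 ≡ 16 (mod 893)
2^8 ≡ 16^2 = 256 ≡ 256 (mod 893)
2^16 ≡ 256^2 = 65536 ≡ 347 (mod 893)
2^32 ≡ 347^2 = 120409 ≡ 747 (mod 893)
2^64 ≡ 747^2 = 558009 ≡ 777 (mod 893)
2^128 ≡ 777^2 = 603729 ≡ 61 (mod 893)
2^256 ≡ 61^2 = 3721 ≡ 149 (mod 893)
2^512 ≡ 149^2 = 22201 ≡ 769 (mod 893)
892 = 512 + 256 + 64 + 32 + 16 + 8 + 4 in binary powers of 2.
So 2^892 ≡ 769 · 149 · 777 · 747 · 347 · 256 · 16 ≡ 777 (mod 893).
Since 777 ≠ 1, base 2 is a Fermat witness: 893 is composite.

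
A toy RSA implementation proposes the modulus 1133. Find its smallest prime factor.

1133 is odd.
Digit sum 8, not divisible by 3.
Ends in 3: not divisible by 5.
7: 1133 = 7·161 + 6
11: 1133 = 11·103

11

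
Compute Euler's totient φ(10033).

9828

Factor: 10033 = 79 · 127.
φ(10033) = (79−1) · (127−1) = 78 · 126 = 9828.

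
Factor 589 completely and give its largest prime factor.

31

589 = 19 · 31
31 is prime.
So 589 = 19 · 31; the largest prime factor is 31.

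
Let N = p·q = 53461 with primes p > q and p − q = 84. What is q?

Since p = q + 84, we have 53461 = q(q + 84), so q² + 84q − 53461 = 0.
Discriminant: 84² + 4·53461 = 7056 + 213844 = 220900; √220900 = 470.
q = (−84 + 470)/2 = 193, and p = q + 84 = 277.
Check: 193 · 277 = 53461.

193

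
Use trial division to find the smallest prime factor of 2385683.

2385683 is odd.
Digit sum 35, not divisible by 3.
Ends in 3: not divisible by 5.
7: 2385683 = 7·340811 + 6
11: 2385683 = 11·216880 + 3
13: 2385683 = 13·183514 + 1
17: 2385683 = 17·140334 + 5
19: 2385683 = 19·125562 + 5
23: 2385683 = 23·103725 + 8
29: 2385683 = 29·82264 + 27
31: 2385683 = 31·76957 + 16
37: 2385683 = 37·64477 + 34
41: 2385683 = 41·58187 + 16
43: 2385683 = 43·55481

43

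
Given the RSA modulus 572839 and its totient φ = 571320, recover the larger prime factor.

829

φ(n) = (p−1)(q−1) = n − (p+q) + 1, so p + q = 572839 − 571320 + 1 = 1520.
p and q are the roots of t² − 1520t + 572839 = 0.
Discriminant: 1520² − 4·572839 = 2310400 − 2291356 = 19044; √19044 = 138.
q = (1520 − 138)/2 = 691, p = (1520 + 138)/2 = 829.
Check: 691 · 829 = 572839.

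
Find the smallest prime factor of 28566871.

73

28566871 is odd.
Digit sum 43, not divisible by 3.
Ends in 1: not divisible by 5.
7: 28566871 = 7·4080981 + 4
11: 28566871 = 11·2596988 + 3
13: 28566871 = 13·2197451 + 8
17: 28566871 = 17·1680404 + 3
19: 28566871 = 19·1503519 + 10
23: 28566871 = 23·1242037 + 20
29: 28566871 = 29·985064 + 15
31: 28566871 = 31·921511 + 30
37: 28566871 = 37·772077 + 22
41: 28566871 = 41·696752 + 39
43: 28566871 = 43·664345 + 36
47: 28566871 = 47·607805 + 36
53: 28566871 = 53·538997 + 30
59: 28566871 = 59·484184 + 15
61: 28566871 = 61·468309 + 22
67: 28566871 = 67·426371 + 14
71: 28566871 = 71·402350 + 21
73: 28566871 = 73·391327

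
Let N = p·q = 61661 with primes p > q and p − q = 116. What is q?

Since p = q + 116, we have 61661 = q(q + 116), so q² + 116q − 61661 = 0.
Discriminant: 116² + 4·61661 = 13456 + 246644 = 260100; √260100 = 510.
q = (−116 + 510)/2 = 197, and p = q + 116 = 313.
Check: 197 · 313 = 61661.

197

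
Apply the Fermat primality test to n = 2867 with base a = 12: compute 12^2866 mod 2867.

683

12^1 ≡ 12 (mod 2867)
12^2 ≡ 12^2 = 144 ≡ 144 (mod 2867)
12^4 ≡ 144^2 = 20736 ≡ 667 (mod 2867)
12^8 ≡ 667^2 = 444889 ≡ 504 (mod 2867)
12^16 ≡ 504^2 = 254016 ≡ 1720 (mod 2867)
12^32 ≡ 1720^2 = 2958400 ≡ 2523 (mod 2867)
12^64 ≡ 2523^2 = 6365529 ≡ 789 (mod 2867)
12^128 ≡ 789^2 = 622521 ≡ 382 (mod 2867)
12^256 ≡ 382^2 = 145924 ≡ 2574 (mod 2867)
12^512 ≡ 2574^2 = 6625476 ≡ 2706 (mod 2867)
12^1024 ≡ 2706^2 = 7322436 ≡ 118 (mod 2867)
12^2048 ≡ 118^2 = 13924 ≡ 2456 (mod 2867)
2866 = 2048 + 512 + 256 + 32 + 16 + 2 in binary powers of 2.
So 12^2866 ≡ 2456 · 2706 · 2574 · 2523 · 1720 · 144 ≡ 683 (mod 2867).
Since 683 ≠ 1, base 12 is a Fermat witness: 2867 is composite.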